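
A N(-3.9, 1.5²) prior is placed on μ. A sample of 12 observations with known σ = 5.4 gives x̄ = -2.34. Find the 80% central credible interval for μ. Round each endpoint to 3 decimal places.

Posterior precision = 1/1.5² + 12/5.4² = 0.4444 + 0.4115 = 0.8560, so posterior SD = 1.0809.
Posterior mean = (-3.9/1.5² + 12·-2.34/5.4²) / 0.8560 = -3.1500.
Interval: -3.1500 ± 1.282 × 1.0809 → [-4.535, -1.765].

[-4.535, -1.765]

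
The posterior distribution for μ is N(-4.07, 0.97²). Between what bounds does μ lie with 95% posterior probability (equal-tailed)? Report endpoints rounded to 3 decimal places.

The posterior is symmetric, so the 95% equal-tailed interval is μ = -4.07 ± z·0.97 with z = 1.960.
Half-width: 1.960 × 0.97 = 1.901.
-4.07 − 1.901 = -5.971; -4.07 + 1.901 = -2.169.

[-5.971, -2.169]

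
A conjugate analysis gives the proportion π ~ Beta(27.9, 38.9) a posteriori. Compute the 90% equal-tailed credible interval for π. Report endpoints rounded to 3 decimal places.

Posterior: Beta(27.9, 38.9).
Equal-tailed 90% interval: the 0.05 and 0.95 quantiles of Beta(27.9, 38.9).
Posterior mean ≈ 0.418, SD ≈ 0.060; a Normal approximation gives roughly [0.319, 0.516].
Exact: F⁻¹(0.05) = 0.320; F⁻¹(0.95) = 0.518.

[0.320, 0.518]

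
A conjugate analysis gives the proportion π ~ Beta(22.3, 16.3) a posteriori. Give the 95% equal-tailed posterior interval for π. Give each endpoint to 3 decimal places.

[0.421, 0.727]

Posterior: Beta(22.3, 16.3).
Equal-tailed 95% interval: the 0.025 and 0.975 quantiles of Beta(22.3, 16.3).
Posterior mean ≈ 0.578, SD ≈ 0.078; a Normal approximation gives roughly [0.424, 0.732].
Exact: F⁻¹(0.025) = 0.421; F⁻¹(0.975) = 0.727.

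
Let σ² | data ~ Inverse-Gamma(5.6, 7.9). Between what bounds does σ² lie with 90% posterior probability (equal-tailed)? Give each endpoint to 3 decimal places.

[0.792, 3.359]

Inverse-Gamma(5.6, 7.9) quantiles: F⁻¹(0.05) and F⁻¹(0.95).
Equivalently, 1/σ² ~ Gamma(5.6, rate = 7.9); invert its 0.95 and 0.05 quantiles.
Posterior mean ≈ 1.717, SD ≈ 0.905; a Normal approximation gives roughly [0.229, 3.206].
Exact: lower = 0.792; upper = 3.359.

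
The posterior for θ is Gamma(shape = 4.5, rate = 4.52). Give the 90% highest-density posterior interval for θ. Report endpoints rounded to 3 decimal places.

The posterior is unimodal and skewed, so the HPD interval has equal density at both endpoints and is the shortest 90% interval.
Solving f(0.269) = f(1.694) with F(1.694) − F(0.269) = 0.90 gives [0.269, 1.694].
For comparison, the equal-tailed interval is [0.368, 1.872]; the HPD is narrower and shifted toward the mode.

[0.269, 1.694]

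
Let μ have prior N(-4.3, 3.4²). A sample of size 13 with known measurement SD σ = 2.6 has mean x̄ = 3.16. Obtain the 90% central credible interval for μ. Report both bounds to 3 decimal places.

Posterior precision = 1/3.4² + 13/2.6² = 0.0865 + 1.9231 = 2.0096, so posterior SD = 0.7054.
Posterior mean = (-4.3/3.4² + 13·3.16/2.6²) / 2.0096 = 2.8389.
Interval: 2.8389 ± 1.645 × 0.7054 → [1.679, 3.999].

[1.679, 3.999]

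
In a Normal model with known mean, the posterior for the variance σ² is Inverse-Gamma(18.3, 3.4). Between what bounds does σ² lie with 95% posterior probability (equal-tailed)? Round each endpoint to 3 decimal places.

Inverse-Gamma(18.3, 3.4) quantiles: F⁻¹(0.025) and F⁻¹(0.975).
Equivalently, 1/σ² ~ Gamma(18.3, rate = 3.4); invert its 0.975 and 0.025 quantiles.
Posterior mean ≈ 0.197, SD ≈ 0.049; a Normal approximation gives roughly [0.101, 0.292].
Exact: lower = 0.123; upper = 0.312.

[0.123, 0.312]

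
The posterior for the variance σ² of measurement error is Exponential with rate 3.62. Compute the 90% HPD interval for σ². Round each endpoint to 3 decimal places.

[0.000, 0.636]

The exponential density is strictly decreasing on [0, ∞), so the HPD interval is anchored at 0: [0, q] with P(σ² ≤ q) = 0.90.
q = −ln(1 − 0.90) / 3.62 = 2.3026 / 3.62 = 0.636.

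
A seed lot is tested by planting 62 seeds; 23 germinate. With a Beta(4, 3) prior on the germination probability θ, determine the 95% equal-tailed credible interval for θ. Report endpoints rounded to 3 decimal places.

[0.280, 0.508]

Posterior: Beta(4+23, 3+39) = Beta(27, 42).
Equal-tailed 95% interval: the 0.025 and 0.975 quantiles of Beta(27, 42).
Posterior mean ≈ 0.391, SD ≈ 0.058; a Normal approximation gives roughly [0.277, 0.506].
Exact: F⁻¹(0.025) = 0.280; F⁻¹(0.975) = 0.508.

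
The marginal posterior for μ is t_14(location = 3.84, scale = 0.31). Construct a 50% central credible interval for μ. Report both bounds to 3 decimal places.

The t_14 distribution is symmetric; the 50% interval is 3.84 ± t·0.31 with t_{0.75,14} = 0.692.
Half-width: 0.692 × 0.31 = 0.215.
3.84 − 0.215 = 3.625; 3.84 + 0.215 = 4.055.

[3.625, 4.055]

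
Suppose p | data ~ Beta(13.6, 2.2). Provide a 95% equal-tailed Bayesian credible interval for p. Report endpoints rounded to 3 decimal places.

[0.659, 0.979]

Posterior: Beta(13.6, 2.2).
Equal-tailed 95% interval: the 0.025 and 0.975 quantiles of Beta(13.6, 2.2).
Posterior mean ≈ 0.861, SD ≈ 0.084; a Normal approximation gives roughly [0.695, 1.026].
Exact: F⁻¹(0.025) = 0.659; F⁻¹(0.975) = 0.979.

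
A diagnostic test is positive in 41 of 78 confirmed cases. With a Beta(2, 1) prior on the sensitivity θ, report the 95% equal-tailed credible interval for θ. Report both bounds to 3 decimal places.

Posterior: Beta(2+41, 1+37) = Beta(43, 38).
Equal-tailed 95% interval: the 0.025 and 0.975 quantiles of Beta(43, 38).
Posterior mean ≈ 0.531, SD ≈ 0.055; a Normal approximation gives roughly [0.423, 0.639].
Exact: F⁻¹(0.025) = 0.422; F⁻¹(0.975) = 0.638.

[0.422, 0.638]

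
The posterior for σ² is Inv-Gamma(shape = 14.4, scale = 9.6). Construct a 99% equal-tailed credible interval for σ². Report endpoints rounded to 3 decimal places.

[0.369, 1.478]

Inverse-Gamma(14.4, 9.6) quantiles: F⁻¹(0.005) and F⁻¹(0.995).
Equivalently, 1/σ² ~ Gamma(14.4, rate = 9.6); invert its 0.995 and 0.005 quantiles.
Posterior mean ≈ 0.716, SD ≈ 0.203; a Normal approximation gives roughly [0.192, 1.240].
Exact: lower = 0.369; upper = 1.478.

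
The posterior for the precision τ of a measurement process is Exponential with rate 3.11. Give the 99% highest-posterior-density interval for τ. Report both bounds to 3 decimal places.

[0.000, 1.481]

The exponential density is strictly decreasing on [0, ∞), so the HPD interval is anchored at 0: [0, q] with P(τ ≤ q) = 0.99.
q = −ln(1 − 0.99) / 3.11 = 4.6052 / 3.11 = 1.481.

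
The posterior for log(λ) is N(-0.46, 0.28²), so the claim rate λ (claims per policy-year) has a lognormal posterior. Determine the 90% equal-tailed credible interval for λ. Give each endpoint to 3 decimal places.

[0.398, 1.001]

On the log scale the 90% interval is -0.46 ± 1.645 × 0.28 = [-0.9206, 0.0006].
Exponentiate: [e^-0.9206, e^0.0006] = [0.398, 1.001].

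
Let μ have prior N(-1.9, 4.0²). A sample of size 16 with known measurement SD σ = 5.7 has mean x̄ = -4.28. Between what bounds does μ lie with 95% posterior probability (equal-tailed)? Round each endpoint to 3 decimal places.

[-6.643, -1.381]

Posterior precision = 1/4.0² + 16/5.7² = 0.0625 + 0.4925 = 0.5550, so posterior SD = 1.3424.
Posterior mean = (-1.9/4.0² + 16·-4.28/5.7²) / 0.5550 = -4.0120.
Interval: -4.0120 ± 1.960 × 1.3424 → [-6.643, -1.381].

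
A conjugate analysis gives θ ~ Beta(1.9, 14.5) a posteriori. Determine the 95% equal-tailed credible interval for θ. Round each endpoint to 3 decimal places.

[0.014, 0.303]

Posterior: Beta(1.9, 14.5).
Equal-tailed 95% interval: the 0.025 and 0.975 quantiles of Beta(1.9, 14.5).
Posterior mean ≈ 0.116, SD ≈ 0.077; a Normal approximation gives roughly [-0.035, 0.266].
Exact: F⁻¹(0.025) = 0.014; F⁻¹(0.975) = 0.303.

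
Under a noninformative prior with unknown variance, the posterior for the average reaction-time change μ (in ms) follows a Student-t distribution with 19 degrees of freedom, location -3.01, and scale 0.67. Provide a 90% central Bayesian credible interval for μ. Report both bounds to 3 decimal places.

The t_19 distribution is symmetric; the 90% interval is -3.01 ± t·0.67 with t_{0.95,19} = 1.729.
Half-width: 1.729 × 0.67 = 1.159.
-3.01 − 1.159 = -4.169; -3.01 + 1.159 = -1.851.

[-4.169, -1.851]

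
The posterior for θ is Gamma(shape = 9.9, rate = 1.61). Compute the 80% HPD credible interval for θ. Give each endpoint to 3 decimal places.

The posterior is unimodal and skewed, so the HPD interval has equal density at both endpoints and is the shortest 80% interval.
Solving f(3.464) = f(8.283) with F(8.283) − F(3.464) = 0.80 gives [3.464, 8.283].
For comparison, the equal-tailed interval is [3.815, 8.749]; the HPD is narrower and shifted toward the mode.

[3.464, 8.283]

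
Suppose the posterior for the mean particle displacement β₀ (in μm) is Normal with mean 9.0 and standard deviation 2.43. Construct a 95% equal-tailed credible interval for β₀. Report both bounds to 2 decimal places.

[4.24, 13.76]

The posterior is symmetric, so the 95% equal-tailed interval is β₀ = 9.0 ± z·2.43 with z = 1.960.
Half-width: 1.960 × 2.43 = 4.76.
9.0 − 4.76 = 4.24; 9.0 + 4.76 = 13.76.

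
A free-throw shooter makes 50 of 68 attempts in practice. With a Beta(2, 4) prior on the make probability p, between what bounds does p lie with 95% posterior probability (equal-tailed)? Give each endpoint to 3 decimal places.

Posterior: Beta(2+50, 4+18) = Beta(52, 22).
Equal-tailed 95% interval: the 0.025 and 0.975 quantiles of Beta(52, 22).
Posterior mean ≈ 0.703, SD ≈ 0.053; a Normal approximation gives roughly [0.599, 0.806].
Exact: F⁻¹(0.025) = 0.594; F⁻¹(0.975) = 0.801.

[0.594, 0.801]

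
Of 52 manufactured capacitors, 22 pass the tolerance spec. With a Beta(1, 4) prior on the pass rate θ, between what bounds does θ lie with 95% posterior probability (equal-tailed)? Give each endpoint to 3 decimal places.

[0.281, 0.532]

Posterior: Beta(1+22, 4+30) = Beta(23, 34).
Equal-tailed 95% interval: the 0.025 and 0.975 quantiles of Beta(23, 34).
Posterior mean ≈ 0.404, SD ≈ 0.064; a Normal approximation gives roughly [0.277, 0.530].
Exact: F⁻¹(0.025) = 0.281; F⁻¹(0.975) = 0.532.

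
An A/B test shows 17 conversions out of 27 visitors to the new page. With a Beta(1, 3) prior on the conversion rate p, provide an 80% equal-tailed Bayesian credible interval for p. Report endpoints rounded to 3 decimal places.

Posterior: Beta(1+17, 3+10) = Beta(18, 13).
Equal-tailed 80% interval: the 0.1 and 0.9 quantiles of Beta(18, 13).
Posterior mean ≈ 0.581, SD ≈ 0.087; a Normal approximation gives roughly [0.469, 0.692].
Exact: F⁻¹(0.1) = 0.467; F⁻¹(0.9) = 0.692.

[0.467, 0.692]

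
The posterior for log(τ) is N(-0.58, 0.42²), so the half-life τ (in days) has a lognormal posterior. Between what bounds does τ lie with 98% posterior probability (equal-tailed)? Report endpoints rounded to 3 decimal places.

On the log scale the 98% interval is -0.58 ± 2.326 × 0.42 = [-1.5571, 0.3971].
Exponentiate: [e^-1.5571, e^0.3971] = [0.211, 1.487].

[0.211, 1.487]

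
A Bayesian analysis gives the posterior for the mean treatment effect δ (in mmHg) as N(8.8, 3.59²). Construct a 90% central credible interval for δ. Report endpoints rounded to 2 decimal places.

The posterior is symmetric, so the 90% equal-tailed interval is δ = 8.8 ± z·3.59 with z = 1.645.
Half-width: 1.645 × 3.59 = 5.91.
8.8 − 5.91 = 2.89; 8.8 + 5.91 = 14.71.

[2.89, 14.71]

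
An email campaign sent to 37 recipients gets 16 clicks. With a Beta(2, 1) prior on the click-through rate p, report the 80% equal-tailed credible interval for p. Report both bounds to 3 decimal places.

Posterior: Beta(2+16, 1+21) = Beta(18, 22).
Equal-tailed 80% interval: the 0.1 and 0.9 quantiles of Beta(18, 22).
Posterior mean ≈ 0.450, SD ≈ 0.078; a Normal approximation gives roughly [0.350, 0.550].
Exact: F⁻¹(0.1) = 0.350; F⁻¹(0.9) = 0.551.

[0.350, 0.551]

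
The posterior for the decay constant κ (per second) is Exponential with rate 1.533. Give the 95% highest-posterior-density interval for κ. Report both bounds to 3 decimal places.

[0.000, 1.954]

The exponential density is strictly decreasing on [0, ∞), so the HPD interval is anchored at 0: [0, q] with P(κ ≤ q) = 0.95.
q = −ln(1 − 0.95) / 1.533 = 2.9957 / 1.533 = 1.954.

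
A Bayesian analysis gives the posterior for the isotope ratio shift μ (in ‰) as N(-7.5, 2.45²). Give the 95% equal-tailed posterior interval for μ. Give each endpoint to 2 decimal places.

[-12.30, -2.70]

The posterior is symmetric, so the 95% equal-tailed interval is μ = -7.5 ± z·2.45 with z = 1.960.
Half-width: 1.960 × 2.45 = 4.80.
-7.5 − 4.80 = -12.30; -7.5 + 4.80 = -2.70.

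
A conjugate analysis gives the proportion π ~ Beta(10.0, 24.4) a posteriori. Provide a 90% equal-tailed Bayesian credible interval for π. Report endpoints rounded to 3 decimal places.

[0.172, 0.423]

Posterior: Beta(10.0, 24.4).
Equal-tailed 90% interval: the 0.05 and 0.95 quantiles of Beta(10.0, 24.4).
Posterior mean ≈ 0.291, SD ≈ 0.076; a Normal approximation gives roughly [0.165, 0.416].
Exact: F⁻¹(0.05) = 0.172; F⁻¹(0.95) = 0.423.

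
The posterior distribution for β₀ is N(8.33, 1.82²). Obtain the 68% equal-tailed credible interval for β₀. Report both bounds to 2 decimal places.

[6.52, 10.14]

The posterior is symmetric, so the 68% equal-tailed interval is β₀ = 8.33 ± z·1.82 with z = 0.994.
Half-width: 0.994 × 1.82 = 1.81.
8.33 − 1.81 = 6.52; 8.33 + 1.81 = 10.14.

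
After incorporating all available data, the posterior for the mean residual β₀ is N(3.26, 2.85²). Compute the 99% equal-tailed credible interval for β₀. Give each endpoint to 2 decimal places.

The posterior is symmetric, so the 99% equal-tailed interval is β₀ = 3.26 ± z·2.85 with z = 2.576.
Half-width: 2.576 × 2.85 = 7.34.
3.26 − 7.34 = -4.08; 3.26 + 7.34 = 10.60.

[-4.08, 10.60]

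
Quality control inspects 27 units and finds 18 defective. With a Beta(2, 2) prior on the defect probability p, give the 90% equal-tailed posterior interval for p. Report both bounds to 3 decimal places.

[0.501, 0.779]

Posterior: Beta(2+18, 2+9) = Beta(20, 11).
Equal-tailed 90% interval: the 0.05 and 0.95 quantiles of Beta(20, 11).
Posterior mean ≈ 0.645, SD ≈ 0.085; a Normal approximation gives roughly [0.506, 0.784].
Exact: F⁻¹(0.05) = 0.501; F⁻¹(0.95) = 0.779.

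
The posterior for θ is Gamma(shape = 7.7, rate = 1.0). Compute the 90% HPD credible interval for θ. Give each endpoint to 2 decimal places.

[3.26, 11.98]

The posterior is unimodal and skewed, so the HPD interval has equal density at both endpoints and is the shortest 90% interval.
Solving f(3.26) = f(11.98) with F(11.98) − F(3.26) = 0.90 gives [3.26, 11.98].
For comparison, the equal-tailed interval is [3.77, 12.76]; the HPD is narrower and shifted toward the mode.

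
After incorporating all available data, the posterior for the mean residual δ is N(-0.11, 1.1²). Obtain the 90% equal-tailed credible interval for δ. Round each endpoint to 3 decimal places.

The posterior is symmetric, so the 90% equal-tailed interval is δ = -0.11 ± z·1.1 with z = 1.645.
Half-width: 1.645 × 1.1 = 1.809.
-0.11 − 1.809 = -1.919; -0.11 + 1.809 = 1.699.

[-1.919, 1.699]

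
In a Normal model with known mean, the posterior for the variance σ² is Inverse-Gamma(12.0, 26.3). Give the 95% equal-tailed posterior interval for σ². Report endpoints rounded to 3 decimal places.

Inverse-Gamma(12.0, 26.3) quantiles: F⁻¹(0.025) and F⁻¹(0.975).
Equivalently, 1/σ² ~ Gamma(12.0, rate = 26.3); invert its 0.975 and 0.025 quantiles.
Posterior mean ≈ 2.391, SD ≈ 0.756; a Normal approximation gives roughly [0.909, 3.873].
Exact: lower = 1.336; upper = 4.242.

[1.336, 4.242]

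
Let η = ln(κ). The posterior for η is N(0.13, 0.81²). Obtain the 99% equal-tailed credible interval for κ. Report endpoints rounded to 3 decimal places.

[0.141, 9.174]

On the log scale the 99% interval is 0.13 ± 2.576 × 0.81 = [-1.9564, 2.2164].
Exponentiate: [e^-1.9564, e^2.2164] = [0.141, 9.174].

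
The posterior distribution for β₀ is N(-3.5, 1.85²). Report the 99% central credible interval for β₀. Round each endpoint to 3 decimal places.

The posterior is symmetric, so the 99% equal-tailed interval is β₀ = -3.5 ± z·1.85 with z = 2.576.
Half-width: 2.576 × 1.85 = 4.765.
-3.5 − 4.765 = -8.265; -3.5 + 4.765 = 1.265.

[-8.265, 1.265]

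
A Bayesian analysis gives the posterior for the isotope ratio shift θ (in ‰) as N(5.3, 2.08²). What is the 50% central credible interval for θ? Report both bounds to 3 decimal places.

[3.897, 6.703]

The posterior is symmetric, so the 50% equal-tailed interval is θ = 5.3 ± z·2.08 with z = 0.674.
Half-width: 0.674 × 2.08 = 1.403.
5.3 − 1.403 = 3.897; 5.3 + 1.403 = 6.703.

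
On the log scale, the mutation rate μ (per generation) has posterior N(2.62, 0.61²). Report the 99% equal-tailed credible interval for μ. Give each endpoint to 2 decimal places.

[2.85, 66.11]

On the log scale the 99% interval is 2.62 ± 2.576 × 0.61 = [1.0487, 4.1913].
Exponentiate: [e^1.0487, e^4.1913] = [2.85, 66.11].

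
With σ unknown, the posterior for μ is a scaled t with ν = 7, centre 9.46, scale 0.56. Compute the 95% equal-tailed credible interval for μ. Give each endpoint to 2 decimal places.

The t_7 distribution is symmetric; the 95% interval is 9.46 ± t·0.56 with t_{0.975,7} = 2.365.
Half-width: 2.365 × 0.56 = 1.32.
9.46 − 1.32 = 8.14; 9.46 + 1.32 = 10.78.

[8.14, 10.78]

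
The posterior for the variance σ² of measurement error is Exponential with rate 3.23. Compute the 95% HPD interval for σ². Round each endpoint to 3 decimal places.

[0.000, 0.927]

The exponential density is strictly decreasing on [0, ∞), so the HPD interval is anchored at 0: [0, q] with P(σ² ≤ q) = 0.95.
q = −ln(1 − 0.95) / 3.23 = 2.9957 / 3.23 = 0.927.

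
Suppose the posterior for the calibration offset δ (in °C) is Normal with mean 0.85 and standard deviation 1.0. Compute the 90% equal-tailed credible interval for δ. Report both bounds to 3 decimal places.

[-0.795, 2.495]

The posterior is symmetric, so the 90% equal-tailed interval is δ = 0.85 ± z·1.0 with z = 1.645.
Half-width: 1.645 × 1.0 = 1.645.
0.85 − 1.645 = -0.795; 0.85 + 1.645 = 2.495.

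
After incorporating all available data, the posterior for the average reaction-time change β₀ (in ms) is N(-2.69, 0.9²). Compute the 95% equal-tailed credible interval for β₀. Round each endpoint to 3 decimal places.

The posterior is symmetric, so the 95% equal-tailed interval is β₀ = -2.69 ± z·0.9 with z = 1.960.
Half-width: 1.960 × 0.9 = 1.764.
-2.69 − 1.764 = -4.454; -2.69 + 1.764 = -0.926.

[-4.454, -0.926]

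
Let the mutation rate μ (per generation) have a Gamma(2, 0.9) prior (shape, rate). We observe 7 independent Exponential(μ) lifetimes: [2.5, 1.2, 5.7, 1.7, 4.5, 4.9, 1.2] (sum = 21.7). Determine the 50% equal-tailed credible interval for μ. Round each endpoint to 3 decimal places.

Posterior: Gamma(2+7, 0.9+21.7) = Gamma(9, 22.6) (shape, rate).
Equal-tailed 50% interval: Gamma(9, 22.6) quantiles at 0.25 and 0.75.
Posterior mean ≈ 0.398, SD ≈ 0.133; a Normal approximation gives roughly [0.309, 0.488].
Exact: lower = 0.303; upper = 0.478.

[0.303, 0.478]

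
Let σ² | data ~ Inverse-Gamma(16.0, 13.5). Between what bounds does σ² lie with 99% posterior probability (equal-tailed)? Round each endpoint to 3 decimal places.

Inverse-Gamma(16.0, 13.5) quantiles: F⁻¹(0.005) and F⁻¹(0.995).
Equivalently, 1/σ² ~ Gamma(16.0, rate = 13.5); invert its 0.995 and 0.005 quantiles.
Posterior mean ≈ 0.900, SD ≈ 0.241; a Normal approximation gives roughly [0.280, 1.520].
Exact: lower = 0.479; upper = 1.784.

[0.479, 1.784]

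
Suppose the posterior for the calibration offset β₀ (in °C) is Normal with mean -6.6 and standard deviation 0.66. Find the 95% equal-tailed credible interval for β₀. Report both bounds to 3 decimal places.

The posterior is symmetric, so the 95% equal-tailed interval is β₀ = -6.6 ± z·0.66 with z = 1.960.
Half-width: 1.960 × 0.66 = 1.294.
-6.6 − 1.294 = -7.894; -6.6 + 1.294 = -5.306.

[-7.894, -5.306]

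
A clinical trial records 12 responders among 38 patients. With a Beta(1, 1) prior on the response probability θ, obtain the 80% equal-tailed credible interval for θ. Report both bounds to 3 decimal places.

[0.233, 0.421]

Posterior: Beta(1+12, 1+26) = Beta(13, 27).
Equal-tailed 80% interval: the 0.1 and 0.9 quantiles of Beta(13, 27).
Posterior mean ≈ 0.325, SD ≈ 0.073; a Normal approximation gives roughly [0.231, 0.419].
Exact: F⁻¹(0.1) = 0.233; F⁻¹(0.9) = 0.421.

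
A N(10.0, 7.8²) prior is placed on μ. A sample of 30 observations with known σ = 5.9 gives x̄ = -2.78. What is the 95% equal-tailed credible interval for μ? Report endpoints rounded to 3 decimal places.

Posterior precision = 1/7.8² + 30/5.9² = 0.0164 + 0.8618 = 0.8783, so posterior SD = 1.0671.
Posterior mean = (10.0/7.8² + 30·-2.78/5.9²) / 0.8783 = -2.5408.
Interval: -2.5408 ± 1.960 × 1.0671 → [-4.632, -0.449].

[-4.632, -0.449]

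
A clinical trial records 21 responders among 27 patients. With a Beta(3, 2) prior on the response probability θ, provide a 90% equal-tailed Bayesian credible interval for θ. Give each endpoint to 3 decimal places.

[0.617, 0.865]

Posterior: Beta(3+21, 2+6) = Beta(24, 8).
Equal-tailed 90% interval: the 0.05 and 0.95 quantiles of Beta(24, 8).
Posterior mean ≈ 0.750, SD ≈ 0.075; a Normal approximation gives roughly [0.626, 0.874].
Exact: F⁻¹(0.05) = 0.617; F⁻¹(0.95) = 0.865.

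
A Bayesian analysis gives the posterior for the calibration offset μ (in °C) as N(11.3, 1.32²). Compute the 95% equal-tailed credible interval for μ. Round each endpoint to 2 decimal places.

[8.71, 13.89]

The posterior is symmetric, so the 95% equal-tailed interval is μ = 11.3 ± z·1.32 with z = 1.960.
Half-width: 1.960 × 1.32 = 2.59.
11.3 − 2.59 = 8.71; 11.3 + 2.59 = 13.89.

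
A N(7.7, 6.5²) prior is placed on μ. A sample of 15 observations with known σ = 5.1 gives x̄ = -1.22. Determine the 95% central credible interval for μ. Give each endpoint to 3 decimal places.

Posterior precision = 1/6.5² + 15/5.1² = 0.0237 + 0.5767 = 0.6004, so posterior SD = 1.2906.
Posterior mean = (7.7/6.5² + 15·-1.22/5.1²) / 0.6004 = -0.8683.
Interval: -0.8683 ± 1.960 × 1.2906 → [-3.398, 1.661].

[-3.398, 1.661]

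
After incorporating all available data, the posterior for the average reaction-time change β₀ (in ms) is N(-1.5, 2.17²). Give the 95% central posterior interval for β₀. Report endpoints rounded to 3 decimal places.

The posterior is symmetric, so the 95% equal-tailed interval is β₀ = -1.5 ± z·2.17 with z = 1.960.
Half-width: 1.960 × 2.17 = 4.253.
-1.5 − 4.253 = -5.753; -1.5 + 4.253 = 2.753.

[-5.753, 2.753]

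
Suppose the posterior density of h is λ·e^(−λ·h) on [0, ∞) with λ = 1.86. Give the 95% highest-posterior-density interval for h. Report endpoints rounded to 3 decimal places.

The exponential density is strictly decreasing on [0, ∞), so the HPD interval is anchored at 0: [0, q] with P(h ≤ q) = 0.95.
q = −ln(1 − 0.95) / 1.86 = 2.9957 / 1.86 = 1.611.

[0.000, 1.611]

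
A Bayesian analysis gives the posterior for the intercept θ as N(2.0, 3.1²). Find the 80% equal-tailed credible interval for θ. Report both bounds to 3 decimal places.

[-1.973, 5.973]

The posterior is symmetric, so the 80% equal-tailed interval is θ = 2.0 ± z·3.1 with z = 1.282.
Half-width: 1.282 × 3.1 = 3.973.
2.0 − 3.973 = -1.973; 2.0 + 3.973 = 5.973.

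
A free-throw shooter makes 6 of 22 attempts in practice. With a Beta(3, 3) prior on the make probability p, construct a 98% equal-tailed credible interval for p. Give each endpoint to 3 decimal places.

[0.143, 0.537]

Posterior: Beta(3+6, 3+16) = Beta(9, 19).
Equal-tailed 98% interval: the 0.01 and 0.99 quantiles of Beta(9, 19).
Posterior mean ≈ 0.321, SD ≈ 0.087; a Normal approximation gives roughly [0.120, 0.523].
Exact: F⁻¹(0.01) = 0.143; F⁻¹(0.99) = 0.537.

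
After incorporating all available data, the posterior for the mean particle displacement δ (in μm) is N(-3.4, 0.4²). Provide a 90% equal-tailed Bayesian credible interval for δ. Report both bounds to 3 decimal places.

[-4.058, -2.742]

The posterior is symmetric, so the 90% equal-tailed interval is δ = -3.4 ± z·0.4 with z = 1.645.
Half-width: 1.645 × 0.4 = 0.658.
-3.4 − 0.658 = -4.058; -3.4 + 0.658 = -2.742.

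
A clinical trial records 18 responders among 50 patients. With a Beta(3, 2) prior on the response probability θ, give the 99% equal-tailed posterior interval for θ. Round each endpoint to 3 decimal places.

Posterior: Beta(3+18, 2+32) = Beta(21, 34).
Equal-tailed 99% interval: the 0.005 and 0.995 quantiles of Beta(21, 34).
Posterior mean ≈ 0.382, SD ≈ 0.065; a Normal approximation gives roughly [0.215, 0.549].
Exact: F⁻¹(0.005) = 0.225; F⁻¹(0.995) = 0.554.

[0.225, 0.554]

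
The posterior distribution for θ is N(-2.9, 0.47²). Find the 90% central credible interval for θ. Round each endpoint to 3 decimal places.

The posterior is symmetric, so the 90% equal-tailed interval is θ = -2.9 ± z·0.47 with z = 1.645.
Half-width: 1.645 × 0.47 = 0.773.
-2.9 − 0.773 = -3.673; -2.9 + 0.773 = -2.127.

[-3.673, -2.127]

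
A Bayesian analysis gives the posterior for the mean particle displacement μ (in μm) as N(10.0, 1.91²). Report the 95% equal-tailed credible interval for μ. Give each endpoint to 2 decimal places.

[6.26, 13.74]

The posterior is symmetric, so the 95% equal-tailed interval is μ = 10.0 ± z·1.91 with z = 1.960.
Half-width: 1.960 × 1.91 = 3.74.
10.0 − 3.74 = 6.26; 10.0 + 3.74 = 13.74.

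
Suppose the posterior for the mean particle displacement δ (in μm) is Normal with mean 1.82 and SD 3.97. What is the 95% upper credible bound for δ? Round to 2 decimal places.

Need U with P(δ ≤ U) = 0.95: U = 1.82 + z_{0.05}·3.97.
z = 1.645; U = 1.82 + 1.645 × 3.97 = 8.35.

8.35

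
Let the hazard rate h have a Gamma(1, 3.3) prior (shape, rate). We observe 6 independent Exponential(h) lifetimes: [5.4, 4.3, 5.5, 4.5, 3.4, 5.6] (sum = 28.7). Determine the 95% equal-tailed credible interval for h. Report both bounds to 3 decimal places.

Posterior: Gamma(1+6, 3.3+28.7) = Gamma(7, 32.0) (shape, rate).
Equal-tailed 95% interval: Gamma(7, 32.0) quantiles at 0.025 and 0.975.
Posterior mean ≈ 0.219, SD ≈ 0.083; a Normal approximation gives roughly [0.057, 0.381].
Exact: lower = 0.088; upper = 0.408.

[0.088, 0.408]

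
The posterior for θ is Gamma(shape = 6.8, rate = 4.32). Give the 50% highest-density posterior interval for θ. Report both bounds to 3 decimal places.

[0.996, 1.761]

The posterior is unimodal and skewed, so the HPD interval has equal density at both endpoints and is the shortest 50% interval.
Solving f(0.996) = f(1.761) with F(1.761) − F(0.996) = 0.50 gives [0.996, 1.761].
For comparison, the equal-tailed interval is [1.136, 1.929]; the HPD is narrower and shifted toward the mode.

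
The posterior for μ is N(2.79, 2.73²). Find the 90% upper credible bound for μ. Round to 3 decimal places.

6.289

Need U with P(μ ≤ U) = 0.90: U = 2.79 + z_{0.1}·2.73.
z = 1.282; U = 2.79 + 1.282 × 2.73 = 6.289.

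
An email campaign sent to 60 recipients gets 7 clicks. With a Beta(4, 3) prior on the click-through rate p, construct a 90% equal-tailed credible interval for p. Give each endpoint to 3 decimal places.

Posterior: Beta(4+7, 3+53) = Beta(11, 56).
Equal-tailed 90% interval: the 0.05 and 0.95 quantiles of Beta(11, 56).
Posterior mean ≈ 0.164, SD ≈ 0.045; a Normal approximation gives roughly [0.090, 0.238].
Exact: F⁻¹(0.05) = 0.096; F⁻¹(0.95) = 0.243.

[0.096, 0.243]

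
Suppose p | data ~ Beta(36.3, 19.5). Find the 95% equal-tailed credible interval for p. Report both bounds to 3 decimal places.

Posterior: Beta(36.3, 19.5).
Equal-tailed 95% interval: the 0.025 and 0.975 quantiles of Beta(36.3, 19.5).
Posterior mean ≈ 0.651, SD ≈ 0.063; a Normal approximation gives roughly [0.527, 0.775].
Exact: F⁻¹(0.025) = 0.522; F⁻¹(0.975) = 0.769.

[0.522, 0.769]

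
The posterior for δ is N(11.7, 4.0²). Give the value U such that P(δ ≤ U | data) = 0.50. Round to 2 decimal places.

11.70

Need U with P(δ ≤ U) = 0.50: U = 11.7 + z_{0.5}·4.0.
z = 0.000; U = 11.7 + 0.000 × 4.0 = 11.70.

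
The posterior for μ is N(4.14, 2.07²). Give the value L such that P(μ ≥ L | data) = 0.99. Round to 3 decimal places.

-0.676

Need L with P(μ ≥ L) = 0.99: L = 4.14 − z_{0.01}·2.07.
z = 2.326; L = 4.14 − 2.326 × 2.07 = -0.676.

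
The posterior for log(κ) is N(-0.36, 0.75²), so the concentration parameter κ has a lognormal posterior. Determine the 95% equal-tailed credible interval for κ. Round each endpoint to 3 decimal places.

On the log scale the 95% interval is -0.36 ± 1.960 × 0.75 = [-1.8300, 1.1100].
Exponentiate: [e^-1.8300, e^1.1100] = [0.160, 3.034].

[0.160, 3.034]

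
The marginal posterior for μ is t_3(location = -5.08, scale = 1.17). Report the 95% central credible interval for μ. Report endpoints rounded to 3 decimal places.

The t_3 distribution is symmetric; the 95% interval is -5.08 ± t·1.17 with t_{0.975,3} = 3.182.
Half-width: 3.182 × 1.17 = 3.723.
-5.08 − 3.723 = -8.803; -5.08 + 3.723 = -1.357.

[-8.803, -1.357]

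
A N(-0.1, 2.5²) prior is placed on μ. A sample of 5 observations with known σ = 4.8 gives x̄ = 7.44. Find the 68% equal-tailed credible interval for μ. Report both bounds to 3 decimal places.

Posterior precision = 1/2.5² + 5/4.8² = 0.1600 + 0.2170 = 0.3770, so posterior SD = 1.6286.
Posterior mean = (-0.1/2.5² + 5·7.44/4.8²) / 0.3770 = 4.2401.
Interval: 4.2401 ± 0.994 × 1.6286 → [2.621, 5.860].

[2.621, 5.860]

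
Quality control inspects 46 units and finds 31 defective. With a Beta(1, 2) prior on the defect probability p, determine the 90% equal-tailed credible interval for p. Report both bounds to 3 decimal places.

[0.539, 0.760]

Posterior: Beta(1+31, 2+15) = Beta(32, 17).
Equal-tailed 90% interval: the 0.05 and 0.95 quantiles of Beta(32, 17).
Posterior mean ≈ 0.653, SD ≈ 0.067; a Normal approximation gives roughly [0.542, 0.764].
Exact: F⁻¹(0.05) = 0.539; F⁻¹(0.95) = 0.760.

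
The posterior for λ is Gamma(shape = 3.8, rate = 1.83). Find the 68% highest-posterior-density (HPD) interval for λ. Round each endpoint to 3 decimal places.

The posterior is unimodal and skewed, so the HPD interval has equal density at both endpoints and is the shortest 68% interval.
Solving f(0.774) = f(2.666) with F(2.666) − F(0.774) = 0.68 gives [0.774, 2.666].
For comparison, the equal-tailed interval is [1.063, 3.088]; the HPD is narrower and shifted toward the mode.

[0.774, 2.666]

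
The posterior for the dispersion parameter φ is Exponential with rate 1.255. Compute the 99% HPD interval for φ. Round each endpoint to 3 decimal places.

[0.000, 3.669]

The exponential density is strictly decreasing on [0, ∞), so the HPD interval is anchored at 0: [0, q] with P(φ ≤ q) = 0.99.
q = −ln(1 − 0.99) / 1.255 = 4.6052 / 1.255 = 3.669.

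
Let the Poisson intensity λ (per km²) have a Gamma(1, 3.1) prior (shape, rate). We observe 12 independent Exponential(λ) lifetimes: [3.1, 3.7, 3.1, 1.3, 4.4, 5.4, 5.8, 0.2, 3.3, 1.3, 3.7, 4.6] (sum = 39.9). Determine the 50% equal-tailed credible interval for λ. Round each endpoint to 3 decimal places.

[0.242, 0.354]

Posterior: Gamma(1+12, 3.1+39.9) = Gamma(13, 43.0) (shape, rate).
Equal-tailed 50% interval: Gamma(13, 43.0) quantiles at 0.25 and 0.75.
Posterior mean ≈ 0.302, SD ≈ 0.084; a Normal approximation gives roughly [0.246, 0.359].
Exact: lower = 0.242; upper = 0.354.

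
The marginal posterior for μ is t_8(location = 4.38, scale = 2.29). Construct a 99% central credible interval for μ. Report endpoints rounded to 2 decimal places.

The t_8 distribution is symmetric; the 99% interval is 4.38 ± t·2.29 with t_{0.995,8} = 3.355.
Half-width: 3.355 × 2.29 = 7.68.
4.38 − 7.68 = -3.30; 4.38 + 7.68 = 12.06.

[-3.30, 12.06]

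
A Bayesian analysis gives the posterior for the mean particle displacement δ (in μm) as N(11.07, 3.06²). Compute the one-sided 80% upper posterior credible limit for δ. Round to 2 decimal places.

Need U with P(δ ≤ U) = 0.80: U = 11.07 + z_{0.2}·3.06.
z = 0.842; U = 11.07 + 0.842 × 3.06 = 13.65.

13.65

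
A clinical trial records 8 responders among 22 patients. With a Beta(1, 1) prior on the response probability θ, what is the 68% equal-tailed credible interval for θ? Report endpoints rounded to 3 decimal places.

[0.277, 0.473]

Posterior: Beta(1+8, 1+14) = Beta(9, 15).
Equal-tailed 68% interval: the 0.16 and 0.84 quantiles of Beta(9, 15).
Posterior mean ≈ 0.375, SD ≈ 0.097; a Normal approximation gives roughly [0.279, 0.471].
Exact: F⁻¹(0.16) = 0.277; F⁻¹(0.84) = 0.473.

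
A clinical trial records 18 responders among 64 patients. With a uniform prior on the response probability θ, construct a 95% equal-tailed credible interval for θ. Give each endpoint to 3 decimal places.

[0.186, 0.402]

Posterior: Beta(1+18, 1+46) = Beta(19, 47).
Equal-tailed 95% interval: the 0.025 and 0.975 quantiles of Beta(19, 47).
Posterior mean ≈ 0.288, SD ≈ 0.055; a Normal approximation gives roughly [0.179, 0.396].
Exact: F⁻¹(0.025) = 0.186; F⁻¹(0.975) = 0.402.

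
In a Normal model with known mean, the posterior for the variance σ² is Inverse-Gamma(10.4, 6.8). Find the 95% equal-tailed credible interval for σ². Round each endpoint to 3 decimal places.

[0.386, 1.341]

Inverse-Gamma(10.4, 6.8) quantiles: F⁻¹(0.025) and F⁻¹(0.975).
Equivalently, 1/σ² ~ Gamma(10.4, rate = 6.8); invert its 0.975 and 0.025 quantiles.
Posterior mean ≈ 0.723, SD ≈ 0.250; a Normal approximation gives roughly [0.234, 1.213].
Exact: lower = 0.386; upper = 1.341.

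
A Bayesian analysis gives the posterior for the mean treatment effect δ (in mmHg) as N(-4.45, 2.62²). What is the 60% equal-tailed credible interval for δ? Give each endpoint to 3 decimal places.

[-6.655, -2.245]

The posterior is symmetric, so the 60% equal-tailed interval is δ = -4.45 ± z·2.62 with z = 0.842.
Half-width: 0.842 × 2.62 = 2.205.
-4.45 − 2.205 = -6.655; -4.45 + 2.205 = -2.245.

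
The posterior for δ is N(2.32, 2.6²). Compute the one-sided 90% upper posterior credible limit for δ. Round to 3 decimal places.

Need U with P(δ ≤ U) = 0.90: U = 2.32 + z_{0.1}·2.6.
z = 1.282; U = 2.32 + 1.282 × 2.6 = 5.652.

5.652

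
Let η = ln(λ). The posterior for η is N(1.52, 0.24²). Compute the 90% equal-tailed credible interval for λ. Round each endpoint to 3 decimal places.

On the log scale the 90% interval is 1.52 ± 1.645 × 0.24 = [1.1252, 1.9148].
Exponentiate: [e^1.1252, e^1.9148] = [3.081, 6.785].

[3.081, 6.785]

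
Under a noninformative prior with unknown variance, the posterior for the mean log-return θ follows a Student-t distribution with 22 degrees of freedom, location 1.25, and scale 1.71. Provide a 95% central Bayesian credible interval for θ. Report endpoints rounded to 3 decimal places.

The t_22 distribution is symmetric; the 95% interval is 1.25 ± t·1.71 with t_{0.975,22} = 2.074.
Half-width: 2.074 × 1.71 = 3.546.
1.25 − 3.546 = -2.296; 1.25 + 3.546 = 4.796.

[-2.296, 4.796]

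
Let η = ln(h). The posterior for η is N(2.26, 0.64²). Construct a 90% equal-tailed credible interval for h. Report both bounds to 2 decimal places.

[3.34, 27.46]

On the log scale the 90% interval is 2.26 ± 1.645 × 0.64 = [1.2073, 3.3127].
Exponentiate: [e^1.2073, e^3.3127] = [3.34, 27.46].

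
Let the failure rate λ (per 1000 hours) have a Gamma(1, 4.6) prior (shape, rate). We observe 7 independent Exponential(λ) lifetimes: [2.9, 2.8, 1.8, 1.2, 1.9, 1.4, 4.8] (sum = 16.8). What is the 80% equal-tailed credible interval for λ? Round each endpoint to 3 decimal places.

[0.218, 0.550]

Posterior: Gamma(1+7, 4.6+16.8) = Gamma(8, 21.4) (shape, rate).
Equal-tailed 80% interval: Gamma(8, 21.4) quantiles at 0.1 and 0.9.
Posterior mean ≈ 0.374, SD ≈ 0.132; a Normal approximation gives roughly [0.204, 0.543].
Exact: lower = 0.218; upper = 0.550.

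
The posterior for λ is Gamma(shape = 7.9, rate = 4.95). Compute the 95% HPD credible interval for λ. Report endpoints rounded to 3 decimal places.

The posterior is unimodal and skewed, so the HPD interval has equal density at both endpoints and is the shortest 95% interval.
Solving f(0.588) = f(2.726) with F(2.726) − F(0.588) = 0.95 gives [0.588, 2.726].
For comparison, the equal-tailed interval is [0.685, 2.886]; the HPD is narrower and shifted toward the mode.

[0.588, 2.726]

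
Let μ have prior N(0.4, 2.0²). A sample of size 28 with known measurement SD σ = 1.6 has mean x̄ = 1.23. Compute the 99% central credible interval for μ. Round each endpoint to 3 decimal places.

Posterior precision = 1/2.0² + 28/1.6² = 0.2500 + 10.9375 = 11.1875, so posterior SD = 0.2990.
Posterior mean = (0.4/2.0² + 28·1.23/1.6²) / 11.1875 = 1.2115.
Interval: 1.2115 ± 2.576 × 0.2990 → [0.441, 1.982].

[0.441, 1.982]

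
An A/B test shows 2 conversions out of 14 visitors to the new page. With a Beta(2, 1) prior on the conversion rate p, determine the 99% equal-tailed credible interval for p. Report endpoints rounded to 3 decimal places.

Posterior: Beta(2+2, 1+12) = Beta(4, 13).
Equal-tailed 99% interval: the 0.005 and 0.995 quantiles of Beta(4, 13).
Posterior mean ≈ 0.235, SD ≈ 0.100; a Normal approximation gives roughly [-0.022, 0.493].
Exact: F⁻¹(0.005) = 0.045; F⁻¹(0.995) = 0.534.

[0.045, 0.534]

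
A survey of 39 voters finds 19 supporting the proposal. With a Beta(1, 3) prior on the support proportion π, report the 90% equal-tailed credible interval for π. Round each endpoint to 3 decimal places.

[0.342, 0.590]

Posterior: Beta(1+19, 3+20) = Beta(20, 23).
Equal-tailed 90% interval: the 0.05 and 0.95 quantiles of Beta(20, 23).
Posterior mean ≈ 0.465, SD ≈ 0.075; a Normal approximation gives roughly [0.341, 0.589].
Exact: F⁻¹(0.05) = 0.342; F⁻¹(0.95) = 0.590.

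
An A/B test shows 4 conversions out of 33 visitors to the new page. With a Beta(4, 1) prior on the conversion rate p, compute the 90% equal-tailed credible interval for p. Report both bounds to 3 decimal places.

Posterior: Beta(4+4, 1+29) = Beta(8, 30).
Equal-tailed 90% interval: the 0.05 and 0.95 quantiles of Beta(8, 30).
Posterior mean ≈ 0.211, SD ≈ 0.065; a Normal approximation gives roughly [0.103, 0.318].
Exact: F⁻¹(0.05) = 0.112; F⁻¹(0.95) = 0.326.

[0.112, 0.326]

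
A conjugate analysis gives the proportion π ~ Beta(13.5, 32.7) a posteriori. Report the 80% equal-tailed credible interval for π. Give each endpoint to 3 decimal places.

Posterior: Beta(13.5, 32.7).
Equal-tailed 80% interval: the 0.1 and 0.9 quantiles of Beta(13.5, 32.7).
Posterior mean ≈ 0.292, SD ≈ 0.066; a Normal approximation gives roughly [0.207, 0.377].
Exact: F⁻¹(0.1) = 0.209; F⁻¹(0.9) = 0.379.

[0.209, 0.379]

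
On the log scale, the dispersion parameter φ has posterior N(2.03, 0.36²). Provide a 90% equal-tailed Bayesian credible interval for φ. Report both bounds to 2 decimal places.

[4.21, 13.77]

On the log scale the 90% interval is 2.03 ± 1.645 × 0.36 = [1.4379, 2.6221].
Exponentiate: [e^1.4379, e^2.6221] = [4.21, 13.77].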